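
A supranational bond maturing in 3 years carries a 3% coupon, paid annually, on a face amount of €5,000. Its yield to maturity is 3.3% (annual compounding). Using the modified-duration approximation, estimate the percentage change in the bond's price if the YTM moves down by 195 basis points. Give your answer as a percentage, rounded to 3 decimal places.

Periodic yield y = 0.033. Modified duration first:
  t   CF        PV=CF/(1+0.033)^t    t·PV
  1       150.00       145.2081       145.2081
  2       150.00       140.5693       281.1387
  3     5,150.00     4,672.0369    14,016.1107
  Σ                  4,957.8144    14,442.4575
P = 4,957.8144; D_Mac = 2.91307 yrs; D_mod = 2.91307/(1+0.033) = 2.82001 yrs.
ΔP/P ≈ -D_mod · Δy = -2.82001 × (-0.0195) = +0.054990 = +5.4990%.

+5.499%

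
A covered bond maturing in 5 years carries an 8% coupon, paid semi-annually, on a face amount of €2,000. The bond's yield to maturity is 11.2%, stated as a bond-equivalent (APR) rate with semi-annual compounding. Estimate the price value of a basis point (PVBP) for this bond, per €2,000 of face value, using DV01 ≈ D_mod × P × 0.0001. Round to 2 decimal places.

€0.69

Periodic yield y = 0.056.
  t   CF        PV=CF/(1+0.056)^t    t·PV
  1        80.00        75.7576        75.7576
  2        80.00        71.7401       143.4803
  3        80.00        67.9357       203.8072
  4        80.00        64.3331       257.3323
  5        80.00        60.9215       304.6074
  6        80.00        57.6908       346.1447
  7        80.00        54.6314       382.4200
  8        80.00        51.7343       413.8745
  9        80.00        48.9908       440.9174
  10    2,080.00     1,206.2134    12,062.1341
  Σ                  1,759.9487    14,630.4754
P = 1,759.9487; D_Mac = 8.31301 half-year periods = 4.15651 yrs; D_mod = 3.93609 yrs.
DV01 ≈ 3.93609 × 1,759.9487 × 0.0001 = 0.692731.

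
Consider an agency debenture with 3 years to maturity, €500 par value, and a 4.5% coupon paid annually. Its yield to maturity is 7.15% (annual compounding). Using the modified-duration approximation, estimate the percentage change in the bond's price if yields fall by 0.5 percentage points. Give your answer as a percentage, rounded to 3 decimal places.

+1.338%

Periodic yield y = 0.0715. Modified duration first:
  t   CF        PV=CF/(1+0.0715)^t    t·PV
  1        22.50        20.9986        20.9986
  2        22.50        19.5974        39.1948
  3       522.50       424.7269     1,274.1807
  Σ                    465.3229     1,334.3741
P = 465.3229; D_Mac = 2.86763 yrs; D_mod = 2.86763/(1+0.0715) = 2.67628 yrs.
ΔP/P ≈ -D_mod · Δy = -2.67628 × (-0.005) = +0.013381 = +1.3381%.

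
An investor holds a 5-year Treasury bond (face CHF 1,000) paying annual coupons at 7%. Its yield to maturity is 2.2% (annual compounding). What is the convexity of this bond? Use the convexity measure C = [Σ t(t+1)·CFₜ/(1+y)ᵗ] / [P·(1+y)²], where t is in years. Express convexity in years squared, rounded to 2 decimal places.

24.54

With y = 0.022:
  t   CF        PV=CF/(1+0.022)^t    t·PV        t(t+1)·PV
  1        70.00        68.4932        68.4932         136.9863
  2        70.00        67.0187       134.0375         402.1124
  3        70.00        65.5761       196.7282         786.9128
  4        70.00        64.1644       256.6578       1,283.2889
  5     1,070.00       959.6863     4,798.4315      28,790.5892
  Σ                  1,224.9387     5,454.3482      31,399.8897
P = 1,224.9387.
Convexity = Σ t(t+1)·PV / [P·(1+y)²] = 31,399.8897 / (1,224.9387 × 1.044484) = 24.54211.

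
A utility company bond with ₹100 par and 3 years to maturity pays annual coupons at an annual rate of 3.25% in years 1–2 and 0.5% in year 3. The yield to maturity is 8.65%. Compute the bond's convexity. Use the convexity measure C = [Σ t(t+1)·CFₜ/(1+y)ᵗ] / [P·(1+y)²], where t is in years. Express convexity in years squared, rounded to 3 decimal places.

9.698

With y = 0.0865:
  t   CF        PV=CF/(1+0.0865)^t    t·PV        t(t+1)·PV
  1         3.25         2.9913         2.9913           5.9825
  2         3.25         2.7531         5.5062          16.5187
  3       100.50        78.3568       235.0705         940.2820
  Σ                     84.1012       243.5680         962.7832
P = 84.1012.
Convexity = Σ t(t+1)·PV / [P·(1+y)²] = 962.7832 / (84.1012 × 1.180482) = 9.69766.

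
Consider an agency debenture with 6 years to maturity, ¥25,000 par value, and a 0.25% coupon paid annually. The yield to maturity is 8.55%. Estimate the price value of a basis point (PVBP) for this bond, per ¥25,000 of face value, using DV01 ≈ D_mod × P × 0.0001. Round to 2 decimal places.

Periodic yield y = 0.0855.
  t   CF        PV=CF/(1+0.0855)^t    t·PV
  1        62.50        57.5772        57.5772
  2        62.50        53.0421       106.0841
  3        62.50        48.8642       146.5925
  4        62.50        45.0154       180.0614
  5        62.50        41.4697       207.3485
  6    25,062.50    15,319.5294    91,917.1761
  Σ                 15,565.4978    92,614.8398
P = 15,565.4978; D_Mac = 5.95001 yrs; D_mod = 5.48135 yrs.
DV01 ≈ 5.48135 × 15,565.4978 × 0.0001 = 8.531998.

¥8.53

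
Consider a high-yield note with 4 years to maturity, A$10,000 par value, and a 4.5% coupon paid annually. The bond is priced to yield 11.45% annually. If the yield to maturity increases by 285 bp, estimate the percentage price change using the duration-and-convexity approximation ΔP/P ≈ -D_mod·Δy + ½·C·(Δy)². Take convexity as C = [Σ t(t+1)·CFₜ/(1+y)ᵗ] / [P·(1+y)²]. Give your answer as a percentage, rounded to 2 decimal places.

-8.90%

With y = 0.1145:
  t   CF        PV=CF/(1+0.1145)^t    t·PV        t(t+1)·PV
  1       450.00       403.7685       403.7685         807.5370
  2       450.00       362.2867       724.5734       2,173.7201
  3       450.00       325.0666       975.1997       3,900.7987
  4    10,450.00     6,773.2327    27,092.9310     135,464.6549
  Σ                  7,864.3545    29,196.4725     142,346.7107
P = 7,864.3545; D_Mac = 3.71251 yrs; D_mod = 3.33110 yrs; C = 14.57217.
Duration effect: -3.33110 × (+0.0285) = -0.094936
Convexity effect: 0.5 × 14.57217 × (0.0285)² = +0.0059181
ΔP/P ≈ -0.094936 + 0.0059181 = -0.089018 = -8.9018%.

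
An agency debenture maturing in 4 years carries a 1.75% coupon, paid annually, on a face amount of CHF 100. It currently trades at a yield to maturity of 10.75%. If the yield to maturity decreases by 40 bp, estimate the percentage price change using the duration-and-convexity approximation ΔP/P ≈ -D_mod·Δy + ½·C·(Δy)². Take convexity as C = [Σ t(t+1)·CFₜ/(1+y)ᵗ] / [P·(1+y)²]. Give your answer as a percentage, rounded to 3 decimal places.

With y = 0.1075:
  t   CF        PV=CF/(1+0.1075)^t    t·PV        t(t+1)·PV
  1         1.75         1.5801         1.5801           3.1603
  2         1.75         1.4268         2.8535           8.5606
  3         1.75         1.2883         3.8648          15.4592
  4       101.75        67.6331       270.5325       1,352.6626
  Σ                     71.9283       278.8310       1,379.8426
P = 71.9283; D_Mac = 3.87651 yrs; D_mod = 3.50024 yrs; C = 15.64020.
Duration effect: -3.50024 × (-0.004) = +0.014001
Convexity effect: 0.5 × 15.64020 × (-0.004)² = +0.0001251
ΔP/P ≈ +0.014001 + 0.0001251 = +0.014126 = +1.4126%.

+1.413%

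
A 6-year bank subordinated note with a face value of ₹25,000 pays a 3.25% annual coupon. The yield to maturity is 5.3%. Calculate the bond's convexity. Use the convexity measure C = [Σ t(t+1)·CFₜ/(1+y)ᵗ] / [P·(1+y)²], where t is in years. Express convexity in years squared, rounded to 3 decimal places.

33.849

With y = 0.053:
  t   CF        PV=CF/(1+0.053)^t    t·PV        t(t+1)·PV
  1       812.50       771.6049       771.6049       1,543.2099
  2       812.50       732.7682     1,465.5364       4,396.6093
  3       812.50       695.8863     2,087.6588       8,350.6350
  4       812.50       660.8606     2,643.4425      13,217.2127
  5       812.50       627.5979     3,137.9897      18,827.9384
  6    25,812.50    18,934.7616   113,608.5697     795,259.9880
  Σ                 22,423.4796   123,714.8021     841,595.5933
P = 22,423.4796.
Convexity = Σ t(t+1)·PV / [P·(1+y)²] = 841,595.5933 / (22,423.4796 × 1.108809) = 33.84883.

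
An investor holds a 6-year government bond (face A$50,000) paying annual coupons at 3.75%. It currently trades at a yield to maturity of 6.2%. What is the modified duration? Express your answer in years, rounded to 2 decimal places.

5.13 years

Periodic yield y = 0.062. First find Macaulay duration:
  t   CF        PV=CF/(1+0.062)^t    t·PV
  1     1,875.00     1,765.5367     1,765.5367
  2     1,875.00     1,662.4640     3,324.9279
  3     1,875.00     1,565.4086     4,696.2259
  4     1,875.00     1,474.0194     5,896.0777
  5     1,875.00     1,387.9656     6,939.8278
  6    51,875.00    36,158.5502   216,951.3014
  Σ                 44,013.9445   239,573.8974
P = 44,013.9445; Macaulay duration = 239,573.8974 / 44,013.9445 = 5.44314 years.
Modified duration = D_Mac / (1 + y) = 5.44314 / 1.062 = 5.12536 years.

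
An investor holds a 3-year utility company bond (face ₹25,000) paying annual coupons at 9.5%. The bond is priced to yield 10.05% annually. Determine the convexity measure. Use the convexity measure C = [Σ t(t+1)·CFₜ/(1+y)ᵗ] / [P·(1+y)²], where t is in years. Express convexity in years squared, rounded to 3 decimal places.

With y = 0.1005:
  t   CF        PV=CF/(1+0.1005)^t    t·PV        t(t+1)·PV
  1     2,375.00     2,158.1100     2,158.1100       4,316.2199
  2     2,375.00     1,961.0268     3,922.0535      11,766.1606
  3    27,375.00    20,539.2219    61,617.6657     246,470.6629
  Σ                 24,658.3586    67,697.8292     262,553.0434
P = 24,658.3586.
Convexity = Σ t(t+1)·PV / [P·(1+y)²] = 262,553.0434 / (24,658.3586 × 1.211100) = 8.79170.

8.792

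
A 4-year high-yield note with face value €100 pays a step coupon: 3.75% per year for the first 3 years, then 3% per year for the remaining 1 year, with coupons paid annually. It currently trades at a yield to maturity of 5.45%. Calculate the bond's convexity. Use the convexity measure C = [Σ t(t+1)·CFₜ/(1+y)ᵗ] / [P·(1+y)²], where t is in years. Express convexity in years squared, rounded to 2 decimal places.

16.67

With y = 0.0545:
  t   CF        PV=CF/(1+0.0545)^t    t·PV        t(t+1)·PV
  1         3.75         3.5562         3.5562           7.1124
  2         3.75         3.3724         6.7448          20.2344
  3         3.75         3.1981         9.5943          38.3772
  4       103.00        83.3011       333.2045       1,666.0226
  Σ                     93.4278       353.0998       1,731.7465
P = 93.4278.
Convexity = Σ t(t+1)·PV / [P·(1+y)²] = 1,731.7465 / (93.4278 × 1.111970) = 16.66921.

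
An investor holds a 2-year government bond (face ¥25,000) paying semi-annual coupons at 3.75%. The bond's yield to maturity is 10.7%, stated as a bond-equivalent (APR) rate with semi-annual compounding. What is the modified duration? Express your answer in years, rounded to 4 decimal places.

1.8426 years

Periodic yield y = 0.0535. First find Macaulay duration:
  t   CF        PV=CF/(1+0.0535)^t    t·PV
  1       468.75       444.9454       444.9454
  2       468.75       422.3497       844.6994
  3       468.75       400.9015     1,202.7044
  4    25,468.75    20,676.1403    82,704.5612
  Σ                 21,944.3369    85,196.9105
P = 21,944.3369; Macaulay duration = 85,196.9105 / 21,944.3369 = 3.88241 half-year periods = 1.94120 years.
Modified duration = D_Mac / (1 + y) = 1.94120 / 1.0535 = 1.84262 years.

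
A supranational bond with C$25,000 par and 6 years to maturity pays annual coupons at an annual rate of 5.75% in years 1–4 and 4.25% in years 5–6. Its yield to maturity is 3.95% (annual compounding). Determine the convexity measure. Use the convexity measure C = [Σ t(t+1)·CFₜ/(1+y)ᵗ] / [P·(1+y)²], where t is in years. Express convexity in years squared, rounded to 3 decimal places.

32.671

With y = 0.0395:
  t   CF        PV=CF/(1+0.0395)^t    t·PV        t(t+1)·PV
  1     1,437.50     1,382.8764     1,382.8764       2,765.7528
  2     1,437.50     1,330.3284     2,660.6568       7,981.9705
  3     1,437.50     1,279.7772     3,839.3316      15,357.3265
  4     1,437.50     1,231.1469     4,924.5876      24,622.9382
  5     1,062.50       875.3999     4,376.9993      26,261.9957
  6    26,062.50    20,657.0885   123,942.5310     867,597.7173
  Σ                 26,756.6173   141,126.9828     944,587.7009
P = 26,756.6173.
Convexity = Σ t(t+1)·PV / [P·(1+y)²] = 944,587.7009 / (26,756.6173 × 1.080560) = 32.67097.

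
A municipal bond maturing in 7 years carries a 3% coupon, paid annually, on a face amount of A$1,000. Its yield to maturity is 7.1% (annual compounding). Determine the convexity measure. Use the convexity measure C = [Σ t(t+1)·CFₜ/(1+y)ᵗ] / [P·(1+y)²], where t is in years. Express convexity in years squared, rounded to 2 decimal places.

42.62

With y = 0.071:
  t   CF        PV=CF/(1+0.071)^t    t·PV        t(t+1)·PV
  1        30.00        28.0112        28.0112          56.0224
  2        30.00        26.1543        52.3085         156.9255
  3        30.00        24.4204        73.2612         293.0448
  4        30.00        22.8015        91.2060         456.0300
  5        30.00        21.2899       106.4496         638.6974
  6        30.00        19.8785       119.2712         834.8986
  7     1,030.00       637.2516     4,460.7611      35,686.0891
  Σ                    779.8074     4,931.2688      38,121.7078
P = 779.8074.
Convexity = Σ t(t+1)·PV / [P·(1+y)²] = 38,121.7078 / (779.8074 × 1.147041) = 42.61927.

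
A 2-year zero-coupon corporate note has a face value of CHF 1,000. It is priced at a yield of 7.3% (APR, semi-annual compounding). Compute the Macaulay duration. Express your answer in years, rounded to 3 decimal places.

A zero-coupon bond has a single cash flow at maturity, so its Macaulay duration equals its maturity: 2 years.
(Equivalently: 4 semi-annual periods ÷ 2 = 2 years.)

2.000 years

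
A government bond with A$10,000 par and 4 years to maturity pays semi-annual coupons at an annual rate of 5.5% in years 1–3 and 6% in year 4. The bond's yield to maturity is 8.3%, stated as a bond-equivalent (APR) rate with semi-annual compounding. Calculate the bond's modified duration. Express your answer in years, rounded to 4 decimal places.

3.4792 years

Periodic yield y = 0.0415. First find Macaulay duration:
  t   CF        PV=CF/(1+0.0415)^t    t·PV
  1       275.00       264.0422       264.0422
  2       275.00       253.5211       507.0422
  3       275.00       243.4192       730.2577
  4       275.00       233.7198       934.8794
  5       275.00       224.4070     1,122.0348
  6       275.00       215.4652     1,292.7909
  7       300.00       225.6869     1,579.8082
  8    10,300.00     7,439.8303    59,518.6425
  Σ                  9,100.0918    65,949.4980
P = 9,100.0918; Macaulay duration = 65,949.4980 / 9,100.0918 = 7.24712 half-year periods = 3.62356 years.
Modified duration = D_Mac / (1 + y) = 3.62356 / 1.0415 = 3.47918 years.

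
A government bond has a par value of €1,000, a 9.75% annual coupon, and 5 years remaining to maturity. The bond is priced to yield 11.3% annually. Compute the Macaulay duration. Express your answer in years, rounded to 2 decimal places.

4.16 years

Periodic yield y = 0.113. Discount each cash flow and weight by its year:
  t   CF        PV=CF/(1+0.113)^t    t·PV
  1        97.50        87.6011        87.6011
  2        97.50        78.7072       157.4143
  3        97.50        70.7162       212.1487
  4        97.50        63.5366       254.1464
  5     1,097.50       642.5822     3,212.9111
  Σ                    943.1433     3,924.2216
Price P = Σ PV = 943.1433.
Macaulay duration = Σ(t·PV) / P = 3,924.2216 / 943.1433 = 4.16079 years.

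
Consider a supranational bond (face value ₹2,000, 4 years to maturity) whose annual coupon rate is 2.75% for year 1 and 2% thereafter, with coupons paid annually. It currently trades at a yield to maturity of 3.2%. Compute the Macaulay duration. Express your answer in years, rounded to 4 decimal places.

3.8591 years

Periodic yield y = 0.032. Discount each cash flow and weight by its year:
  t   CF        PV=CF/(1+0.032)^t    t·PV
  1        55.00        53.2946        53.2946
  2        40.00        37.5578        75.1157
  3        40.00        36.3933       109.1798
  4     2,040.00     1,798.5039     7,194.0155
  Σ                  1,925.7495     7,431.6055
Price P = Σ PV = 1,925.7495.
Macaulay duration = Σ(t·PV) / P = 7,431.6055 / 1,925.7495 = 3.85907 years.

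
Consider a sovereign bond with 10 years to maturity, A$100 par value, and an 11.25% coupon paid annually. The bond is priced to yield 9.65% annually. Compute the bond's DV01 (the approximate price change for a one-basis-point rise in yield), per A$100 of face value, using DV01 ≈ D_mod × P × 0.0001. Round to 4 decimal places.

A$0.0667

Periodic yield y = 0.0965.
  t   CF        PV=CF/(1+0.0965)^t    t·PV
  1        11.25        10.2599        10.2599
  2        11.25         9.3570        18.7139
  3        11.25         8.5335        25.6005
  4        11.25         7.7825        31.1299
  5        11.25         7.0976        35.4878
  6        11.25         6.4729        38.8376
  7        11.25         5.9033        41.3228
  8        11.25         5.3837        43.0699
  9        11.25         4.9099        44.1893
  10      111.25        44.2806       442.8062
  Σ                    109.9809       731.4178
P = 109.9809; D_Mac = 6.65041 yrs; D_mod = 6.06512 yrs.
DV01 ≈ 6.06512 × 109.9809 × 0.0001 = 0.066705.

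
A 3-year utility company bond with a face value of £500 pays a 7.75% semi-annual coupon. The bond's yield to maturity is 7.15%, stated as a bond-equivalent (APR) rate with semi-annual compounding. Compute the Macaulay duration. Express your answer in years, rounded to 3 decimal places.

Periodic yield y = 0.03575. Discount each cash flow and weight by its period:
  t   CF        PV=CF/(1+0.03575)^t    t·PV
  1       19.375        18.7063        18.7063
  2       19.375        18.0606        36.1212
  3       19.375        17.4372        52.3116
  4       19.375        16.8353        67.3414
  5       19.375        16.2543        81.2713
  6      519.375       420.6795     2,524.0772
  Σ                    507.9732     2,779.8289
Price P = Σ PV = 507.9732.
Macaulay duration = Σ(t·PV) / P = 2,779.8289 / 507.9732 = 5.47239 half-year periods.
In years: 5.47239 / 2 = 2.73620 years.

2.736 years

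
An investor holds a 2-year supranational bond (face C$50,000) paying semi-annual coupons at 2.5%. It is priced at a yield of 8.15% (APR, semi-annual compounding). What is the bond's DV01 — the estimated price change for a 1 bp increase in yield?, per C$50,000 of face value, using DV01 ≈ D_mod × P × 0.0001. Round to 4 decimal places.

C$8.4563

Periodic yield y = 0.04075.
  t   CF        PV=CF/(1+0.04075)^t    t·PV
  1       625.00       600.5285       600.5285
  2       625.00       577.0151     1,154.0302
  3       625.00       554.4224     1,663.2672
  4    50,625.00    43,149.8567   172,599.4269
  Σ                 44,881.8227   176,017.2527
P = 44,881.8227; D_Mac = 3.92179 half-year periods = 1.96090 yrs; D_mod = 1.88412 yrs.
DV01 ≈ 1.88412 × 44,881.8227 × 0.0001 = 8.456270.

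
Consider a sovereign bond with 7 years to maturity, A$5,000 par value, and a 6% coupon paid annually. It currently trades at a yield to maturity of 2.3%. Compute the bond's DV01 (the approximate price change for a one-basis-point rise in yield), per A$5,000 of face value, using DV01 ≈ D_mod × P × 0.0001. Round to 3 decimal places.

A$3.651

Periodic yield y = 0.023.
  t   CF        PV=CF/(1+0.023)^t    t·PV
  1       300.00       293.2551       293.2551
  2       300.00       286.6619       573.3238
  3       300.00       280.2169       840.6508
  4       300.00       273.9168     1,095.6673
  5       300.00       267.7584     1,338.7919
  6       300.00       261.7384     1,570.4304
  7     5,300.00     4,520.0832    31,640.5827
  Σ                  6,183.6308    37,352.7022
P = 6,183.6308; D_Mac = 6.04058 yrs; D_mod = 5.90477 yrs.
DV01 ≈ 5.90477 × 6,183.6308 × 0.0001 = 3.651291.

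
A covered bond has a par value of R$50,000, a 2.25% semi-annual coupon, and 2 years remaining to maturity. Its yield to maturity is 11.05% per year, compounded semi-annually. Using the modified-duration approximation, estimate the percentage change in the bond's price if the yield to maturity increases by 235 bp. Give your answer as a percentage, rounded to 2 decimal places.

-4.37%

Periodic yield y = 0.05525. Modified duration first:
  t   CF        PV=CF/(1+0.05525)^t    t·PV
  1       562.50       533.0490       533.0490
  2       562.50       505.1401     1,010.2801
  3       562.50       478.6923     1,436.0769
  4    50,562.50    40,776.2324   163,104.9295
  Σ                 42,293.1138   166,084.3356
P = 42,293.1138; D_Mac = 3.92698 half-year periods = 1.96349 yrs; D_mod = 1.96349/(1+0.05525) = 1.86069 yrs.
ΔP/P ≈ -D_mod · Δy = -1.86069 × (+0.0235) = -0.043726 = -4.3726%.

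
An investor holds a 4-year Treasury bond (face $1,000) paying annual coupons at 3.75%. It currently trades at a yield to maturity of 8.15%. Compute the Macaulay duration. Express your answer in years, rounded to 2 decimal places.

Periodic yield y = 0.0815. Discount each cash flow and weight by its year:
  t   CF        PV=CF/(1+0.0815)^t    t·PV
  1        37.50        34.6741        34.6741
  2        37.50        32.0611        64.1222
  3        37.50        29.6450        88.9350
  4     1,037.50       758.3715     3,033.4860
  Σ                    854.7517     3,221.2173
Price P = Σ PV = 854.7517.
Macaulay duration = Σ(t·PV) / P = 3,221.2173 / 854.7517 = 3.76860 years.

3.77 years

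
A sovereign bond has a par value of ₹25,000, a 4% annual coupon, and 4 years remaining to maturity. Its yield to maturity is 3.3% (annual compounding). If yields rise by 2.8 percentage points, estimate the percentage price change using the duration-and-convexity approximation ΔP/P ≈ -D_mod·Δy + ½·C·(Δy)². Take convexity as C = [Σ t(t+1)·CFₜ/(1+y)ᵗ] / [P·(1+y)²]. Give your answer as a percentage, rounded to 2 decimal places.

-9.56%

With y = 0.033:
  t   CF        PV=CF/(1+0.033)^t    t·PV        t(t+1)·PV
  1     1,000.00       968.0542       968.0542       1,936.1084
  2     1,000.00       937.1290     1,874.2579       5,622.7737
  3     1,000.00       907.1916     2,721.5749      10,886.2996
  4    26,000.00    22,833.4777    91,333.9106     456,669.5532
  Σ                 25,645.8525    96,897.7977     475,114.7349
P = 25,645.8525; D_Mac = 3.77830 yrs; D_mod = 3.65760 yrs; C = 17.36124.
Duration effect: -3.65760 × (+0.028) = -0.102413
Convexity effect: 0.5 × 17.36124 × (0.028)² = +0.0068056
ΔP/P ≈ -0.102413 + 0.0068056 = -0.095607 = -9.5607%.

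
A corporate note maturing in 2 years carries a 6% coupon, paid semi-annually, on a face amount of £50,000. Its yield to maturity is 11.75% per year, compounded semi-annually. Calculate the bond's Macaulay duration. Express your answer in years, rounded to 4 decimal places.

Periodic yield y = 0.05875. Discount each cash flow and weight by its period:
  t   CF        PV=CF/(1+0.05875)^t    t·PV
  1     1,500.00     1,416.7651     1,416.7651
  2     1,500.00     1,338.1488     2,676.2976
  3     1,500.00     1,263.8950     3,791.6849
  4    51,500.00    40,985.8112   163,943.2450
  Σ                 45,004.6201   171,827.9926
Price P = Σ PV = 45,004.6201.
Macaulay duration = Σ(t·PV) / P = 171,827.9926 / 45,004.6201 = 3.81801 half-year periods.
In years: 3.81801 / 2 = 1.90900 years.

1.9090 years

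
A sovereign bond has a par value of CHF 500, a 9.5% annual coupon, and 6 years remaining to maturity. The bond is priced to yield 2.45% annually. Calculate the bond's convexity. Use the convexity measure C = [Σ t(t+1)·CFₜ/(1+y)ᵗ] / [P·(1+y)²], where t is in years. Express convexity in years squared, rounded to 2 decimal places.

With y = 0.0245:
  t   CF        PV=CF/(1+0.0245)^t    t·PV        t(t+1)·PV
  1        47.50        46.3641        46.3641          92.7282
  2        47.50        45.2553        90.5106         271.5319
  3        47.50        44.1731       132.5193         530.0770
  4        47.50        43.1167       172.4669         862.3345
  5        47.50        42.0856       210.4281       1,262.5688
  6       547.50       473.4917     2,840.9500      19,886.6503
  Σ                    694.4865     3,493.2391      22,905.8907
P = 694.4865.
Convexity = Σ t(t+1)·PV / [P·(1+y)²] = 22,905.8907 / (694.4865 × 1.049600) = 31.42385.

31.42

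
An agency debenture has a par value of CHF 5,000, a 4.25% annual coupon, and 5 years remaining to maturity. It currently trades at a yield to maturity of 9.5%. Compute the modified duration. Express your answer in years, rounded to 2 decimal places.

Periodic yield y = 0.095. First find Macaulay duration:
  t   CF        PV=CF/(1+0.095)^t    t·PV
  1       212.50       194.0639       194.0639
  2       212.50       177.2273       354.4547
  3       212.50       161.8514       485.5543
  4       212.50       147.8095       591.2381
  5     5,212.50     3,311.1242    16,555.6210
  Σ                  3,992.0764    18,180.9321
P = 3,992.0764; Macaulay duration = 18,180.9321 / 3,992.0764 = 4.55425 years.
Modified duration = D_Mac / (1 + y) = 4.55425 / 1.095 = 4.15914 years.

4.16 years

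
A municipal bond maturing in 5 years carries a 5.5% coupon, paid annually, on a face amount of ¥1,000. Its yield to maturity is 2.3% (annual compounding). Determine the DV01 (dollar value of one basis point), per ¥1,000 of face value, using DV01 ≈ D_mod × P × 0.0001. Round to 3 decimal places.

¥0.510

Periodic yield y = 0.023.
  t   CF        PV=CF/(1+0.023)^t    t·PV
  1        55.00        53.7634        53.7634
  2        55.00        52.5547       105.1094
  3        55.00        51.3731       154.1193
  4        55.00        50.2181       200.8723
  5     1,055.00       941.6170     4,708.0850
  Σ                  1,149.5263     5,221.9495
P = 1,149.5263; D_Mac = 4.54270 yrs; D_mod = 4.44056 yrs.
DV01 ≈ 4.44056 × 1,149.5263 × 0.0001 = 0.510454.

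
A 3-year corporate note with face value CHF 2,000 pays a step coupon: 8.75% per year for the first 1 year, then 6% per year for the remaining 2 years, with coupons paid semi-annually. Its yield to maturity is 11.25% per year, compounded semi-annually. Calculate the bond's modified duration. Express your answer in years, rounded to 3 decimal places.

Periodic yield y = 0.05625. First find Macaulay duration:
  t   CF        PV=CF/(1+0.05625)^t    t·PV
  1        87.50        82.8402        82.8402
  2        87.50        78.4286       156.8573
  3        60.00        50.9156       152.7469
  4        60.00        48.2041       192.8166
  5        60.00        45.6371       228.1853
  6     2,060.00     1,483.4294     8,900.5765
  Σ                  1,789.4551     9,714.0228
P = 1,789.4551; Macaulay duration = 9,714.0228 / 1,789.4551 = 5.42848 half-year periods = 2.71424 years.
Modified duration = D_Mac / (1 + y) = 2.71424 / 1.05625 = 2.56970 years.

2.570 years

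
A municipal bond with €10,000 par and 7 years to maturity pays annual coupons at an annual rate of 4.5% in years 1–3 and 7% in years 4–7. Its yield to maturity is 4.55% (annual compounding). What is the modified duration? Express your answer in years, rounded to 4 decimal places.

Periodic yield y = 0.0455. First find Macaulay duration:
  t   CF        PV=CF/(1+0.0455)^t    t·PV
  1       450.00       430.4161       430.4161
  2       450.00       411.6844       823.3689
  3       450.00       393.7680     1,181.3040
  4       700.00       585.8709     2,343.4834
  5       700.00       560.3738     2,801.8692
  6       700.00       535.9865     3,215.9187
  7    10,700.00     7,836.3805    54,854.6638
  Σ                 10,754.4802    65,651.0240
P = 10,754.4802; Macaulay duration = 65,651.0240 / 10,754.4802 = 6.10453 years.
Modified duration = D_Mac / (1 + y) = 6.10453 / 1.0455 = 5.83886 years.

5.8389 years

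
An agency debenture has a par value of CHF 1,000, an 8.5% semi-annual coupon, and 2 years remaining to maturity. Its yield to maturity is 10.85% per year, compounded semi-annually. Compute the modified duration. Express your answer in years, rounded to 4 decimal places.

1.7815 years

Periodic yield y = 0.05425. First find Macaulay duration:
  t   CF        PV=CF/(1+0.05425)^t    t·PV
  1        42.50        40.3130        40.3130
  2        42.50        38.2386        76.4772
  3        42.50        36.2709       108.8126
  4     1,042.50       843.9207     3,375.6827
  Σ                    958.7431     3,601.2855
P = 958.7431; Macaulay duration = 3,601.2855 / 958.7431 = 3.75626 half-year periods = 1.87813 years.
Modified duration = D_Mac / (1 + y) = 1.87813 / 1.05425 = 1.78148 years.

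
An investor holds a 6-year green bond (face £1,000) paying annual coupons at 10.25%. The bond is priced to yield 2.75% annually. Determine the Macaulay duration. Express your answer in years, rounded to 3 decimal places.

Periodic yield y = 0.0275. Discount each cash flow and weight by its year:
  t   CF        PV=CF/(1+0.0275)^t    t·PV
  1       102.50        99.7567        99.7567
  2       102.50        97.0868       194.1736
  3       102.50        94.4884       283.4651
  4       102.50        91.9595       367.8380
  5       102.50        89.4983       447.4914
  6     1,102.50       936.8879     5,621.3272
  Σ                  1,409.6775     7,014.0520
Price P = Σ PV = 1,409.6775.
Macaulay duration = Σ(t·PV) / P = 7,014.0520 / 1,409.6775 = 4.97564 years.

4.976 years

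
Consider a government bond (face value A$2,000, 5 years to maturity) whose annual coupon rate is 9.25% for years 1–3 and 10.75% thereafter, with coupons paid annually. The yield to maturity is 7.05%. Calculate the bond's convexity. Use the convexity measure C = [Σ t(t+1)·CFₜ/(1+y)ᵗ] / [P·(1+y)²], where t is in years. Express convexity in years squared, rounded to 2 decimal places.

21.05

With y = 0.0705:
  t   CF        PV=CF/(1+0.0705)^t    t·PV        t(t+1)·PV
  1       185.00       172.8164       172.8164         345.6329
  2       185.00       161.4353       322.8705         968.6115
  3       185.00       150.8036       452.4108       1,809.6432
  4       215.00       163.7162       654.8650       3,274.3249
  5     2,215.00     1,575.5797     7,877.8984      47,267.3905
  Σ                  2,224.3512     9,480.8612      53,665.6031
P = 2,224.3512.
Convexity = Σ t(t+1)·PV / [P·(1+y)²] = 53,665.6031 / (2,224.3512 × 1.145970) = 21.05326.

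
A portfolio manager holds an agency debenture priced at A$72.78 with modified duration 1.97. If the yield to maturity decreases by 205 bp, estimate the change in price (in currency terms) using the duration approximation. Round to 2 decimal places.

Duration approximation: ΔP/P ≈ -D_mod · Δy = -1.97 × (-0.0205) = +0.040385.
ΔP ≈ 72.78 × (+0.040385) = +2.9392203.

+A$2.94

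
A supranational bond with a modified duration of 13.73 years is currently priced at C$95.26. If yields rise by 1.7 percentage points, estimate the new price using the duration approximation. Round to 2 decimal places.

Duration approximation: ΔP/P ≈ -D_mod · Δy = -13.73 × (+0.017) = -0.233410.
New price ≈ 95.26 × (1 - 0.233410) = 73.0253634.

C$73.03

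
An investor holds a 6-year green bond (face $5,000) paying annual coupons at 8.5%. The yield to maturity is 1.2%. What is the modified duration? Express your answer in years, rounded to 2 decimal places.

5.07 years

Periodic yield y = 0.012. First find Macaulay duration:
  t   CF        PV=CF/(1+0.012)^t    t·PV
  1       425.00       419.9605       419.9605
  2       425.00       414.9807       829.9614
  3       425.00       410.0600     1,230.1800
  4       425.00       405.1976     1,620.7905
  5       425.00       400.3929     2,001.9645
  6     5,425.00     5,050.2941    30,301.7644
  Σ                  7,100.8858    36,404.6213
P = 7,100.8858; Macaulay duration = 36,404.6213 / 7,100.8858 = 5.12677 years.
Modified duration = D_Mac / (1 + y) = 5.12677 / 1.012 = 5.06598 years.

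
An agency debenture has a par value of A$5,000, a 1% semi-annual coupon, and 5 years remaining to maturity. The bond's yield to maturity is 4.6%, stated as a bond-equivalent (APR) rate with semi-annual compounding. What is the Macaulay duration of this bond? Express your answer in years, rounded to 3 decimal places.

4.877 years

Periodic yield y = 0.023. Discount each cash flow and weight by its period:
  t   CF        PV=CF/(1+0.023)^t    t·PV
  1        25.00        24.4379        24.4379
  2        25.00        23.8885        47.7770
  3        25.00        23.3514        70.0542
  4        25.00        22.8264        91.3056
  5        25.00        22.3132       111.5660
  6        25.00        21.8115       130.8692
  7        25.00        21.3211       149.2480
  8        25.00        20.8418       166.7343
  9        25.00        20.3732       183.3588
  10    5,025.00     4,002.9460    40,029.4598
  Σ                  4,204.1111    41,004.8109
Price P = Σ PV = 4,204.1111.
Macaulay duration = Σ(t·PV) / P = 41,004.8109 / 4,204.1111 = 9.75350 half-year periods.
In years: 9.75350 / 2 = 4.87675 years.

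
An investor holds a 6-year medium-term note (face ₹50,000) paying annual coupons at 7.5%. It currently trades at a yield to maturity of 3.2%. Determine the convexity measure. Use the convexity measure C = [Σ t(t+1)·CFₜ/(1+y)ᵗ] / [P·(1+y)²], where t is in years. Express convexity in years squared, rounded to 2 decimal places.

With y = 0.032:
  t   CF        PV=CF/(1+0.032)^t    t·PV        t(t+1)·PV
  1     3,750.00     3,633.7209     3,633.7209       7,267.4419
  2     3,750.00     3,521.0474     7,042.0948      21,126.2845
  3     3,750.00     3,411.8676    10,235.6029      40,942.4118
  4     3,750.00     3,306.0733    13,224.2932      66,121.4661
  5     3,750.00     3,203.5594    16,017.7970      96,106.7821
  6    53,750.00    44,493.8806   266,963.2835   1,868,742.9843
  Σ                 61,570.1493   317,116.7924   2,100,307.3706
P = 61,570.1493.
Convexity = Σ t(t+1)·PV / [P·(1+y)²] = 2,100,307.3706 / (61,570.1493 × 1.065024) = 32.02973.

32.03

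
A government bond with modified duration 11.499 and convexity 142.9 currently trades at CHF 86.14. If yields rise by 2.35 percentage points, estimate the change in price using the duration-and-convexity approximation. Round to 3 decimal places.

-CHF 19.878

Duration effect: -D_mod·Δy = -11.499 × (+0.0235) = -0.2702265
Convexity effect: ½·C·(Δy)² = 0.5 × 142.9 × (0.0235)² = +0.0394582625
ΔP/P ≈ -0.2702265 + 0.0394582625 = -0.2307682375
ΔP ≈ 86.14 × (-0.2307682375) = -19.87837597825.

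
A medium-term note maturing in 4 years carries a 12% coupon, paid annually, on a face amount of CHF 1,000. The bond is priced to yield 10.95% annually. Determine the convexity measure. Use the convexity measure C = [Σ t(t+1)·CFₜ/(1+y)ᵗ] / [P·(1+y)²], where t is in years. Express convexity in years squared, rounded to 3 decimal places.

13.089

With y = 0.1095:
  t   CF        PV=CF/(1+0.1095)^t    t·PV        t(t+1)·PV
  1       120.00       108.1568       108.1568         216.3137
  2       120.00        97.4825       194.9650         584.8950
  3       120.00        87.8616       263.5849       1,054.3397
  4     1,120.00       739.1095     2,956.4381      14,782.1904
  Σ                  1,032.6105     3,523.1448      16,637.7388
P = 1,032.6105.
Convexity = Σ t(t+1)·PV / [P·(1+y)²] = 16,637.7388 / (1,032.6105 × 1.230990) = 13.08890.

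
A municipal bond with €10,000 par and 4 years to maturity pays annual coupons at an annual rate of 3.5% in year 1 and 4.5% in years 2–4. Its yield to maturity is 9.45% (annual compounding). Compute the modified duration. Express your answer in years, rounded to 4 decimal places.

Periodic yield y = 0.0945. First find Macaulay duration:
  t   CF        PV=CF/(1+0.0945)^t    t·PV
  1       350.00       319.7807       319.7807
  2       450.00       375.6479       751.2958
  3       450.00       343.2142     1,029.6425
  4    10,450.00     7,282.0428    29,128.1712
  Σ                  8,320.6856    31,228.8903
P = 8,320.6856; Macaulay duration = 31,228.8903 / 8,320.6856 = 3.75316 years.
Modified duration = D_Mac / (1 + y) = 3.75316 / 1.0945 = 3.42911 years.

3.4291 years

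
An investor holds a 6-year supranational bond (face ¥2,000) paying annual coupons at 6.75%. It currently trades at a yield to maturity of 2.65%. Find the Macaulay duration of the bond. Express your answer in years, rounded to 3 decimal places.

5.222 years

Periodic yield y = 0.0265. Discount each cash flow and weight by its year:
  t   CF        PV=CF/(1+0.0265)^t    t·PV
  1       135.00       131.5149       131.5149
  2       135.00       128.1197       256.2394
  3       135.00       124.8122       374.4365
  4       135.00       121.5900       486.3601
  5       135.00       118.4511       592.2554
  6     2,135.00     1,824.9214    10,949.5282
  Σ                  2,449.4092    12,790.3344
Price P = Σ PV = 2,449.4092.
Macaulay duration = Σ(t·PV) / P = 12,790.3344 / 2,449.4092 = 5.22180 years.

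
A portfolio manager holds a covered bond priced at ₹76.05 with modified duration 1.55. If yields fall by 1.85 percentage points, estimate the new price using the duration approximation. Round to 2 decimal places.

Duration approximation: ΔP/P ≈ -D_mod · Δy = -1.55 × (-0.0185) = +0.028675.
New price ≈ 76.05 × (1 + 0.028675) = 78.23073375.

₹78.23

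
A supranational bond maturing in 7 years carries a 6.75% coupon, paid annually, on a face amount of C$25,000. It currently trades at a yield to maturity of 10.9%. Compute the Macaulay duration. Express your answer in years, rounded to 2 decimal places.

5.65 years

Periodic yield y = 0.109. Discount each cash flow and weight by its year:
  t   CF        PV=CF/(1+0.109)^t    t·PV
  1     1,687.50     1,521.6411     1,521.6411
  2     1,687.50     1,372.0840     2,744.1679
  3     1,687.50     1,237.2263     3,711.6789
  4     1,687.50     1,115.6234     4,462.4934
  5     1,687.50     1,005.9724     5,029.8618
  6     1,687.50       907.0986     5,442.5917
  7    26,687.50    12,935.6146    90,549.3025
  Σ                 20,095.2604   113,461.7374
Price P = Σ PV = 20,095.2604.
Macaulay duration = Σ(t·PV) / P = 113,461.7374 / 20,095.2604 = 5.64619 years.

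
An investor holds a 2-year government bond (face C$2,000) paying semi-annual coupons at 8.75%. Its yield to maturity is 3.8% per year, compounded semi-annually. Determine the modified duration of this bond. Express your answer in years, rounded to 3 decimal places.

1.849 years

Periodic yield y = 0.019. First find Macaulay duration:
  t   CF        PV=CF/(1+0.019)^t    t·PV
  1        87.50        85.8685        85.8685
  2        87.50        84.2674       168.5348
  3        87.50        82.6962       248.0886
  4     2,087.50     1,936.1088     7,744.4350
  Σ                  2,188.9409     8,246.9269
P = 2,188.9409; Macaulay duration = 8,246.9269 / 2,188.9409 = 3.76754 half-year periods = 1.88377 years.
Modified duration = D_Mac / (1 + y) = 1.88377 / 1.019 = 1.84865 years.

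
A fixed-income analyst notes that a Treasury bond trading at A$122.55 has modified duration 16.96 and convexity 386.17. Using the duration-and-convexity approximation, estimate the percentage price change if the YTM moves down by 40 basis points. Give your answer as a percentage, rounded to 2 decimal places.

Duration effect: -D_mod·Δy = -16.96 × (-0.004) = +0.067840
Convexity effect: ½·C·(Δy)² = 0.5 × 386.17 × (-0.004)² = +0.00308936
ΔP/P ≈ +0.067840 + 0.00308936 = +0.07092936
= +7.092936%.

+7.09%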